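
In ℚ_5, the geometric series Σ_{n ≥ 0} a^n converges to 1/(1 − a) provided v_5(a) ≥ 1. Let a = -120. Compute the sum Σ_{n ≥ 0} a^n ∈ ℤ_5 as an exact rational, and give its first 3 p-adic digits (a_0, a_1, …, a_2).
Σ a^n = 1/(1 − a) = 1/121;  first 3 digits = (1, 1, 1)

v_5(a) = 1 ≥ 1, so the series converges in ℤ_5 to 1/(1 − a) = 1/(1 − (-120)) = 1/121. Expand this rational in ℤ_5: compute digits iteratively via d_i = x_i mod 5, x_{i+1} = (x_i − d_i)/5. The first 3 digits are (1, 1, 1).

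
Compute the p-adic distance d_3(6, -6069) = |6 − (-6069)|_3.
d_3(6, -6069) = 1/243

Step 1 — x − y = 6 − (-6069) = 6075. Step 2 — v_3(6075) = 5 (factor: 6075 = (3^5 · 25); the sign does not affect v_p). Step 3 — |x − y|_3 = 3^{-5} = 1/243.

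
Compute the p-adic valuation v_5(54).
v_5(54) = 0

v_5(n) is the largest exponent k such that 5^k divides n. Factor out: 54 = 5^0 · 54. (Sign doesn't affect v_p.) So v_5(54) = 0.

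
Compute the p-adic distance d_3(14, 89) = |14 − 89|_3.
d_3(14, 89) = 1/3

Step 1 — x − y = 14 − 89 = -75. Step 2 — v_3(-75) = 1 (factor: -75 = −(3^1 · 25); the sign does not affect v_p). Step 3 — |x − y|_3 = 3^{-1} = 1/3.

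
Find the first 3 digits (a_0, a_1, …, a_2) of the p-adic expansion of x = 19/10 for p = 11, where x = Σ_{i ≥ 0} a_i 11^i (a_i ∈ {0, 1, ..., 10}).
(a_0, …, a_2) = (3, 1, 1)

v_11(19/10) = 0 (numerator and denominator both coprime to 11), so x ∈ ℤ_11^×. Compute digits iteratively via a_i = x_i mod 11, x_{i+1} = (x_i − a_i)/11, with x_0 = x:
  x_0 = 19/10;  a_0 = 3;  x_1 = (x_0 − 3)/11 = -1/10
  x_1 = -1/10;  a_1 = 1;  x_2 = (x_1 − 1)/11 = -1/10
  x_2 = -1/10;  a_2 = 1;  x_3 = (x_2 − 1)/11 = -1/10
Digits: (3, 1, 1).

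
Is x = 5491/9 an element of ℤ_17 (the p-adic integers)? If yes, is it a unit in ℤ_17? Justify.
x ∈ ℤ_17 but not a unit; v_17(x) = 2 > 0

ℤ_17 = {x ∈ ℚ_17 : v_17(x) ≥ 0} and ℤ_17^× = {x ∈ ℤ_17 : v_17(x) = 0}. Here v_17(5491/9) = v_17(num) − v_17(den) = 2; compare against these criteria.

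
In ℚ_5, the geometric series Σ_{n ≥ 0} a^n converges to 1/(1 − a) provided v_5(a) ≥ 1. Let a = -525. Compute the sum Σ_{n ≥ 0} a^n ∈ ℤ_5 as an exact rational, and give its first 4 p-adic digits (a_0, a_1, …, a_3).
Σ a^n = 1/(1 − a) = 1/526;  first 4 digits = (1, 0, 4, 0)

v_5(a) = 2 ≥ 1, so the series converges in ℤ_5 to 1/(1 − a) = 1/(1 − (-525)) = 1/526. Expand this rational in ℤ_5: compute digits iteratively via d_i = x_i mod 5, x_{i+1} = (x_i − d_i)/5. The first 4 digits are (1, 0, 4, 0).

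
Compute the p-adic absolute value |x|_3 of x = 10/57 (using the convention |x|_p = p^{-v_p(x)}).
|10/57|_3 = 3

Step 1 — compute v_3(x) by factoring powers of 3 out of the numerator and denominator: v_3(10/57) = -1. Step 2 — apply |x|_p = p^{-v_p(x)} = 3^{1} = 3.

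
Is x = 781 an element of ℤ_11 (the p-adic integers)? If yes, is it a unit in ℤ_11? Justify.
x ∈ ℤ_11 but not a unit; v_11(x) = 1 > 0

ℤ_11 = {x ∈ ℚ_11 : v_11(x) ≥ 0} and ℤ_11^× = {x ∈ ℤ_11 : v_11(x) = 0}. Here v_11(781) = v_11(num) − v_11(den) = 1; compare against these criteria.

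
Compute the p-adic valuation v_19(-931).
v_19(-931) = 1

v_19(n) is the largest exponent k such that 19^k divides n. Factor out: -931 = -19^1 · 49. (Sign doesn't affect v_p.) So v_19(-931) = 1.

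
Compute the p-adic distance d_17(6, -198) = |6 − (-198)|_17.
d_17(6, -198) = 1/17

Step 1 — x − y = 6 − (-198) = 204. Step 2 — v_17(204) = 1 (factor: 204 = (17^1 · 12); the sign does not affect v_p). Step 3 — |x − y|_17 = 17^{-1} = 1/17.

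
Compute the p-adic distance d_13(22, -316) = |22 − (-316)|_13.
d_13(22, -316) = 1/169

Step 1 — x − y = 22 − (-316) = 338. Step 2 — v_13(338) = 2 (factor: 338 = (13^2 · 2); the sign does not affect v_p). Step 3 — |x − y|_13 = 13^{-2} = 1/169.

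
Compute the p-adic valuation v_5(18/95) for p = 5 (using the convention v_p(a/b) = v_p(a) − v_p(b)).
v_5(18/95) = -1

Factor powers of 5 from the numerator and denominator of the reduced fraction: 18 = 5^0 · 18 and 95 = 5^1 · 19. Apply v_p(a/b) = v_p(a) − v_p(b): v_5(18/95) = 0 − 1 = -1.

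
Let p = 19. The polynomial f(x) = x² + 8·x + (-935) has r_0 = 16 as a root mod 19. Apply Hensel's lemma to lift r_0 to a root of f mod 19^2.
r_1 = 111 (mod 361)

Hensel: r_{i+1} = r_i − f(r_i)·(f′(r_i))^{-1} mod 19^{i+2}, f′(x) = 2x + 8. Iterate:
  r_0 = 16 (mod 19)
  r_1 = 111 (mod 361)
Final: r = 111 satisfies f(r) ≡ 0 mod 19^2.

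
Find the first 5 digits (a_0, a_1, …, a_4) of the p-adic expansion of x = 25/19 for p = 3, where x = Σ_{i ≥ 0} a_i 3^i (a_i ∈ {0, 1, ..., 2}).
(a_0, …, a_4) = (1, 2, 0, 2, 1)

v_3(25/19) = 0 (numerator and denominator both coprime to 3), so x ∈ ℤ_3^×. Compute digits iteratively via a_i = x_i mod 3, x_{i+1} = (x_i − a_i)/3, with x_0 = x:
  x_0 = 25/19;  a_0 = 1;  x_1 = (x_0 − 1)/3 = 2/19
  x_1 = 2/19;  a_1 = 2;  x_2 = (x_1 − 2)/3 = -12/19
  x_2 = -12/19;  a_2 = 0;  x_3 = (x_2 − 0)/3 = -4/19
  x_3 = -4/19;  a_3 = 2;  x_4 = (x_3 − 2)/3 = -14/19
  x_4 = -14/19;  a_4 = 1;  x_5 = (x_4 − 1)/3 = -11/19
Digits: (1, 2, 0, 2, 1).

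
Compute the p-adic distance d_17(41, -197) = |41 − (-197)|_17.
d_17(41, -197) = 1/17

Step 1 — x − y = 41 − (-197) = 238. Step 2 — v_17(238) = 1 (factor: 238 = (17^1 · 14); the sign does not affect v_p). Step 3 — |x − y|_17 = 17^{-1} = 1/17.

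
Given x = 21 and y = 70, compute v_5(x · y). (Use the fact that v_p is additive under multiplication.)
v_5(1470) = 1

v_p(x) = 0 (factor: 21 = 5^0 · 21); v_p(y) = 1 (factor: 70 = 5^1 · 14). Additivity: v_p(xy) = v_p(x) + v_p(y) = 0 + 1 = 1. (Direct check: xy = 1470 = 5^1 · (294).)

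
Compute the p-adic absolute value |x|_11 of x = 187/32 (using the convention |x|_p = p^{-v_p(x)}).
|187/32|_11 = 1/11

Step 1 — compute v_11(x) by factoring powers of 11 out of the numerator and denominator: v_11(187/32) = 1. Step 2 — apply |x|_p = p^{-v_p(x)} = 11^{-1} = 1/11.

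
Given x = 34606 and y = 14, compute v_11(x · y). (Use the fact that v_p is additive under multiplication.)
v_11(484484) = 3

v_p(x) = 3 (factor: 34606 = 11^3 · 26); v_p(y) = 0 (factor: 14 = 11^0 · 14). Additivity: v_p(xy) = v_p(x) + v_p(y) = 3 + 0 = 3. (Direct check: xy = 484484 = 11^3 · (364).)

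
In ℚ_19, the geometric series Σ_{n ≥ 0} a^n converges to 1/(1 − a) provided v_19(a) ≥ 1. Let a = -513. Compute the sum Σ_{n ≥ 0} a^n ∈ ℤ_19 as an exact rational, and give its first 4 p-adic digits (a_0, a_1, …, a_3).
Σ a^n = 1/(1 − a) = 1/514;  first 4 digits = (1, 11, 5, 1)

v_19(a) = 1 ≥ 1, so the series converges in ℤ_19 to 1/(1 − a) = 1/(1 − (-513)) = 1/514. Expand this rational in ℤ_19: compute digits iteratively via d_i = x_i mod 19, x_{i+1} = (x_i − d_i)/19. The first 4 digits are (1, 11, 5, 1).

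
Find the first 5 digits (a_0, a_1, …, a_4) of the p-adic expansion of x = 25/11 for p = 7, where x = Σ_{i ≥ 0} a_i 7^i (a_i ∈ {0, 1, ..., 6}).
(a_0, …, a_4) = (1, 4, 2, 6, 1)

v_7(25/11) = 0 (numerator and denominator both coprime to 7), so x ∈ ℤ_7^×. Compute digits iteratively via a_i = x_i mod 7, x_{i+1} = (x_i − a_i)/7, with x_0 = x:
  x_0 = 25/11;  a_0 = 1;  x_1 = (x_0 − 1)/7 = 2/11
  x_1 = 2/11;  a_1 = 4;  x_2 = (x_1 − 4)/7 = -6/11
  x_2 = -6/11;  a_2 = 2;  x_3 = (x_2 − 2)/7 = -4/11
  x_3 = -4/11;  a_3 = 6;  x_4 = (x_3 − 6)/7 = -10/11
  x_4 = -10/11;  a_4 = 1;  x_5 = (x_4 − 1)/7 = -3/11
Digits: (1, 4, 2, 6, 1).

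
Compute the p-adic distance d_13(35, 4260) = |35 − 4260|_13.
d_13(35, 4260) = 1/169

Step 1 — x − y = 35 − 4260 = -4225. Step 2 — v_13(-4225) = 2 (factor: -4225 = −(13^2 · 25); the sign does not affect v_p). Step 3 — |x − y|_13 = 13^{-2} = 1/169.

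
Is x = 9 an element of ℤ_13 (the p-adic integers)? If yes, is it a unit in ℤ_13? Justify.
x ∈ ℤ_13^× (unit); v_13(x) = 0

ℤ_13 = {x ∈ ℚ_13 : v_13(x) ≥ 0} and ℤ_13^× = {x ∈ ℤ_13 : v_13(x) = 0}. Here v_13(9) = v_13(num) − v_13(den) = 0; compare against these criteria.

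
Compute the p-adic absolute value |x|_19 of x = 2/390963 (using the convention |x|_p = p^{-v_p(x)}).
|2/390963|_19 = 130321

Step 1 — compute v_19(x) by factoring powers of 19 out of the numerator and denominator: v_19(2/390963) = -4. Step 2 — apply |x|_p = p^{-v_p(x)} = 19^{4} = 130321.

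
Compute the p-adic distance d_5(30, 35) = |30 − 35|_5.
d_5(30, 35) = 1/5

Step 1 — x − y = 30 − 35 = -5. Step 2 — v_5(-5) = 1 (factor: -5 = −(5^1 · 1); the sign does not affect v_p). Step 3 — |x − y|_5 = 5^{-1} = 1/5.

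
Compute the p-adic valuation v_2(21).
v_2(21) = 0

v_2(n) is the largest exponent k such that 2^k divides n. Factor out: 21 = 2^0 · 21. (Sign doesn't affect v_p.) So v_2(21) = 0.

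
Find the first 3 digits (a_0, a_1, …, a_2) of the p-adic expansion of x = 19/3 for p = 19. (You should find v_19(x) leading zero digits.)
(a_0, …, a_2) = (0, 13, 12)

v_19(19/3) = 1, so a_0 = ... = a_0 = 0. Factor out: x = 19^1 · u with u = 1/3 a unit in ℤ_19. Expand u iteratively via a_{v+i} = u_i mod 19, u_{i+1} = (u_i − a_{v+i})/19:
  u_0 = 1/3;  a_1 = 13;  u_1 = (u_0 − 13)/19 = -2/3
  u_1 = -2/3;  a_2 = 12;  u_2 = (u_1 − 12)/19 = -2/3
Digits: (0, 13, 12).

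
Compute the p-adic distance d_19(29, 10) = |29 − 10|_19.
d_19(29, 10) = 1/19

Step 1 — x − y = 29 − 10 = 19. Step 2 — v_19(19) = 1 (factor: 19 = (19^1 · 1); the sign does not affect v_p). Step 3 — |x − y|_19 = 19^{-1} = 1/19.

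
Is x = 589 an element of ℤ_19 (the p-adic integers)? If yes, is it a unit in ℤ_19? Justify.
x ∈ ℤ_19 but not a unit; v_19(x) = 1 > 0

ℤ_19 = {x ∈ ℚ_19 : v_19(x) ≥ 0} and ℤ_19^× = {x ∈ ℤ_19 : v_19(x) = 0}. Here v_19(589) = v_19(num) − v_19(den) = 1; compare against these criteria.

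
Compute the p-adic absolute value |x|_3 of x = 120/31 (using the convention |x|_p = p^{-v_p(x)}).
|120/31|_3 = 1/3

Step 1 — compute v_3(x) by factoring powers of 3 out of the numerator and denominator: v_3(120/31) = 1. Step 2 — apply |x|_p = p^{-v_p(x)} = 3^{-1} = 1/3.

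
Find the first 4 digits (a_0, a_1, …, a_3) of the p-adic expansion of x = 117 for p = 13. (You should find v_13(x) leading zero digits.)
(a_0, …, a_3) = (0, 9, 0, 0)

v_13(117) = 1, so a_0 = ... = a_0 = 0. Factor out: x = 13^1 · u with u = 9 a unit in ℤ_13. Expand u iteratively via a_{v+i} = u_i mod 13, u_{i+1} = (u_i − a_{v+i})/13:
  u_0 = 9;  a_1 = 9;  u_1 = (u_0 − 9)/13 = 0
  u_1 = 0;  a_2 = 0;  u_2 = (u_1 − 0)/13 = 0
  u_2 = 0;  a_3 = 0;  u_3 = (u_2 − 0)/13 = 0
Digits: (0, 9, 0, 0).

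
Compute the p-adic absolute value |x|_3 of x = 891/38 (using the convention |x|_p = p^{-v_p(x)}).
|891/38|_3 = 1/81

Step 1 — compute v_3(x) by factoring powers of 3 out of the numerator and denominator: v_3(891/38) = 4. Step 2 — apply |x|_p = p^{-v_p(x)} = 3^{-4} = 1/81.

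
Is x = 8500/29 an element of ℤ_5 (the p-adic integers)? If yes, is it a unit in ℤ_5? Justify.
x ∈ ℤ_5 but not a unit; v_5(x) = 3 > 0

ℤ_5 = {x ∈ ℚ_5 : v_5(x) ≥ 0} and ℤ_5^× = {x ∈ ℤ_5 : v_5(x) = 0}. Here v_5(8500/29) = v_5(num) − v_5(den) = 3; compare against these criteria.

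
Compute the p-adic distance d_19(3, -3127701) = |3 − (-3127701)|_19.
d_19(3, -3127701) = 1/130321

Step 1 — x − y = 3 − (-3127701) = 3127704. Step 2 — v_19(3127704) = 4 (factor: 3127704 = (19^4 · 24); the sign does not affect v_p). Step 3 — |x − y|_19 = 19^{-4} = 1/130321.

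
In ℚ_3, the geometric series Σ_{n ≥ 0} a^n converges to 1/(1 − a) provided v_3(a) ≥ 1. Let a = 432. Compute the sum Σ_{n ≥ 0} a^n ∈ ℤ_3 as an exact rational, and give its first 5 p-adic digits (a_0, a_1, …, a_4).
Σ a^n = 1/(1 − a) = -1/431;  first 5 digits = (1, 0, 0, 1, 2)

v_3(a) = 3 ≥ 1, so the series converges in ℤ_3 to 1/(1 − a) = 1/(1 − 432) = -1/431. Expand this rational in ℤ_3: compute digits iteratively via d_i = x_i mod 3, x_{i+1} = (x_i − d_i)/3. The first 5 digits are (1, 0, 0, 1, 2).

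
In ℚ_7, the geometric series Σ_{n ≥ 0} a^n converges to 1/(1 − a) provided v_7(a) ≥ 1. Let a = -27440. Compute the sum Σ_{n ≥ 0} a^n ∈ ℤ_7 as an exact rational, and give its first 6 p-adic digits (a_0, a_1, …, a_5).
Σ a^n = 1/(1 − a) = 1/27441;  first 6 digits = (1, 0, 0, 4, 2, 5)

v_7(a) = 3 ≥ 1, so the series converges in ℤ_7 to 1/(1 − a) = 1/(1 − (-27440)) = 1/27441. Expand this rational in ℤ_7: compute digits iteratively via d_i = x_i mod 7, x_{i+1} = (x_i − d_i)/7. The first 6 digits are (1, 0, 0, 4, 2, 5).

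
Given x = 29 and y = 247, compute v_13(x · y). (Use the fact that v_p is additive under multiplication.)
v_13(7163) = 1

v_p(x) = 0 (factor: 29 = 13^0 · 29); v_p(y) = 1 (factor: 247 = 13^1 · 19). Additivity: v_p(xy) = v_p(x) + v_p(y) = 0 + 1 = 1. (Direct check: xy = 7163 = 13^1 · (551).)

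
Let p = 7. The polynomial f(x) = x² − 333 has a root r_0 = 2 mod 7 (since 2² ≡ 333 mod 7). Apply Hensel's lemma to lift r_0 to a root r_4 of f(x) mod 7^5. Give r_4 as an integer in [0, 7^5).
r_4 = 11293 (mod 16807)

Hensel's recurrence: r_{i+1} = r_i − f(r_i)·(f′(r_i))^{-1} mod 7^{i+2}, with f′(x) = 2x. Iterate:
  r_0 = 2 (mod 7)
  r_1 = 23 (mod 49)
  r_2 = 317 (mod 343)
  r_3 = 1689 (mod 2401)
  r_4 = 11293 (mod 16807)
Final: r_4 = 11293, and one checks f(r_4) ≡ 0 mod 7^5.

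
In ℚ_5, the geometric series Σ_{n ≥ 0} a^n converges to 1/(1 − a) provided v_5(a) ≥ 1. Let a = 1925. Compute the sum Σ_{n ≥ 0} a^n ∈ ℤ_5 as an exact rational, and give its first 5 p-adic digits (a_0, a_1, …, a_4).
Σ a^n = 1/(1 − a) = -1/1924;  first 5 digits = (1, 0, 2, 0, 2)

v_5(a) = 2 ≥ 1, so the series converges in ℤ_5 to 1/(1 − a) = 1/(1 − 1925) = -1/1924. Expand this rational in ℤ_5: compute digits iteratively via d_i = x_i mod 5, x_{i+1} = (x_i − d_i)/5. The first 5 digits are (1, 0, 2, 0, 2).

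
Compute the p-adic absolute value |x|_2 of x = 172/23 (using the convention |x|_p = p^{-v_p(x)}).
|172/23|_2 = 1/4

Step 1 — compute v_2(x) by factoring powers of 2 out of the numerator and denominator: v_2(172/23) = 2. Step 2 — apply |x|_p = p^{-v_p(x)} = 2^{-2} = 1/4.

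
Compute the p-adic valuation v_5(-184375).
v_5(-184375) = 5

v_5(n) is the largest exponent k such that 5^k divides n. Factor out: -184375 = -5^5 · 59. (Sign doesn't affect v_p.) So v_5(-184375) = 5.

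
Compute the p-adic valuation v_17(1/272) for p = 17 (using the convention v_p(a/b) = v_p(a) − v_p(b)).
v_17(1/272) = -1

Factor powers of 17 from the numerator and denominator of the reduced fraction: 1 = 17^0 · 1 and 272 = 17^1 · 16. Apply v_p(a/b) = v_p(a) − v_p(b): v_17(1/272) = 0 − 1 = -1.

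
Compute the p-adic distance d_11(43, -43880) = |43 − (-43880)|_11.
d_11(43, -43880) = 1/14641

Step 1 — x − y = 43 − (-43880) = 43923. Step 2 — v_11(43923) = 4 (factor: 43923 = (11^4 · 3); the sign does not affect v_p). Step 3 — |x − y|_11 = 11^{-4} = 1/14641.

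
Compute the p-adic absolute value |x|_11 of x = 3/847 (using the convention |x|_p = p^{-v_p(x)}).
|3/847|_11 = 121

Step 1 — compute v_11(x) by factoring powers of 11 out of the numerator and denominator: v_11(3/847) = -2. Step 2 — apply |x|_p = p^{-v_p(x)} = 11^{2} = 121.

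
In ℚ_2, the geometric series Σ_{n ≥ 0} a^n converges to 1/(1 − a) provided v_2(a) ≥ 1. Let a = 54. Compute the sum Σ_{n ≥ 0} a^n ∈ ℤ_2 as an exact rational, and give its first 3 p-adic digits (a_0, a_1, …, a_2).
Σ a^n = 1/(1 − a) = -1/53;  first 3 digits = (1, 1, 0)

v_2(a) = 1 ≥ 1, so the series converges in ℤ_2 to 1/(1 − a) = 1/(1 − 54) = -1/53. Expand this rational in ℤ_2: compute digits iteratively via d_i = x_i mod 2, x_{i+1} = (x_i − d_i)/2. The first 3 digits are (1, 1, 0).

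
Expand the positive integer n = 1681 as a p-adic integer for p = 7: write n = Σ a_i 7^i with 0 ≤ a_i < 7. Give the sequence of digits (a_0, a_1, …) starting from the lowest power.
(a_0, a_1, …) = (1, 2, 6, 4)

Repeated division by 7 gives the digits low-to-high: 1681 = 1 + 2·7^1 + 6·7^2 + 4·7^3. Digit sequence: (1, 2, 6, 4).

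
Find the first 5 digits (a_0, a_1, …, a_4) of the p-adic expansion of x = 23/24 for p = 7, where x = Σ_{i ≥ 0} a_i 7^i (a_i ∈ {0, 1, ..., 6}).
(a_0, …, a_4) = (3, 0, 2, 0, 2)

v_7(23/24) = 0 (numerator and denominator both coprime to 7), so x ∈ ℤ_7^×. Compute digits iteratively via a_i = x_i mod 7, x_{i+1} = (x_i − a_i)/7, with x_0 = x:
  x_0 = 23/24;  a_0 = 3;  x_1 = (x_0 − 3)/7 = -7/24
  x_1 = -7/24;  a_1 = 0;  x_2 = (x_1 − 0)/7 = -1/24
  x_2 = -1/24;  a_2 = 2;  x_3 = (x_2 − 2)/7 = -7/24
  x_3 = -7/24;  a_3 = 0;  x_4 = (x_3 − 0)/7 = -1/24
  x_4 = -1/24;  a_4 = 2;  x_5 = (x_4 − 2)/7 = -7/24
Digits: (3, 0, 2, 0, 2).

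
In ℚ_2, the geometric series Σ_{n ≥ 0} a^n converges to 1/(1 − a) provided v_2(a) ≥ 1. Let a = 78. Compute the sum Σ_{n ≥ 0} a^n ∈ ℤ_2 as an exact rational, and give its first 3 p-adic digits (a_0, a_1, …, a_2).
Σ a^n = 1/(1 − a) = -1/77;  first 3 digits = (1, 1, 0)

v_2(a) = 1 ≥ 1, so the series converges in ℤ_2 to 1/(1 − a) = 1/(1 − 78) = -1/77. Expand this rational in ℤ_2: compute digits iteratively via d_i = x_i mod 2, x_{i+1} = (x_i − d_i)/2. The first 3 digits are (1, 1, 0).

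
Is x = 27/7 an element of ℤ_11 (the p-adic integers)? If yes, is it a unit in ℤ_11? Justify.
x ∈ ℤ_11^× (unit); v_11(x) = 0

ℤ_11 = {x ∈ ℚ_11 : v_11(x) ≥ 0} and ℤ_11^× = {x ∈ ℤ_11 : v_11(x) = 0}. Here v_11(27/7) = v_11(num) − v_11(den) = 0; compare against these criteria.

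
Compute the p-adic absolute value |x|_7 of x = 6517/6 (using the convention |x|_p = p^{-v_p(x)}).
|6517/6|_7 = 1/343

Step 1 — compute v_7(x) by factoring powers of 7 out of the numerator and denominator: v_7(6517/6) = 3. Step 2 — apply |x|_p = p^{-v_p(x)} = 7^{-3} = 1/343.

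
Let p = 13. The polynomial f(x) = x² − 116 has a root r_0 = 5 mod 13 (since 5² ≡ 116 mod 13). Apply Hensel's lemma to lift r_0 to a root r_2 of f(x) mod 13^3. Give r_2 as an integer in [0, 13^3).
r_2 = 1045 (mod 2197)

Hensel's recurrence: r_{i+1} = r_i − f(r_i)·(f′(r_i))^{-1} mod 13^{i+2}, with f′(x) = 2x. Iterate:
  r_0 = 5 (mod 13)
  r_1 = 31 (mod 169)
  r_2 = 1045 (mod 2197)
Final: r_2 = 1045, and one checks f(r_2) ≡ 0 mod 13^3.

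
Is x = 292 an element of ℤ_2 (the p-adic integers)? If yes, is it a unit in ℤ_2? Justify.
x ∈ ℤ_2 but not a unit; v_2(x) = 2 > 0

ℤ_2 = {x ∈ ℚ_2 : v_2(x) ≥ 0} and ℤ_2^× = {x ∈ ℤ_2 : v_2(x) = 0}. Here v_2(292) = v_2(num) − v_2(den) = 2; compare against these criteria.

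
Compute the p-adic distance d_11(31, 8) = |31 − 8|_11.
d_11(31, 8) = 1

Step 1 — x − y = 31 − 8 = 23. Step 2 — v_11(23) = 0 (factor: 23 = (11^0 · 23); the sign does not affect v_p). Step 3 — |x − y|_11 = 11^{0} = 1.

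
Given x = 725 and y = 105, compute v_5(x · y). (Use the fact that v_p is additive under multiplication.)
v_5(76125) = 3

v_p(x) = 2 (factor: 725 = 5^2 · 29); v_p(y) = 1 (factor: 105 = 5^1 · 21). Additivity: v_p(xy) = v_p(x) + v_p(y) = 2 + 1 = 3. (Direct check: xy = 76125 = 5^3 · (609).)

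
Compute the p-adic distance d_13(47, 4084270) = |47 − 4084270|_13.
d_13(47, 4084270) = 1/371293

Step 1 — x − y = 47 − 4084270 = -4084223. Step 2 — v_13(-4084223) = 5 (factor: -4084223 = −(13^5 · 11); the sign does not affect v_p). Step 3 — |x − y|_13 = 13^{-5} = 1/371293.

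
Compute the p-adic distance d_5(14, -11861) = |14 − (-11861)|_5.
d_5(14, -11861) = 1/625

Step 1 — x − y = 14 − (-11861) = 11875. Step 2 — v_5(11875) = 4 (factor: 11875 = (5^4 · 19); the sign does not affect v_p). Step 3 — |x − y|_5 = 5^{-4} = 1/625.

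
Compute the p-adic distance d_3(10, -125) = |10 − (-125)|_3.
d_3(10, -125) = 1/27

Step 1 — x − y = 10 − (-125) = 135. Step 2 — v_3(135) = 3 (factor: 135 = (3^3 · 5); the sign does not affect v_p). Step 3 — |x − y|_3 = 3^{-3} = 1/27.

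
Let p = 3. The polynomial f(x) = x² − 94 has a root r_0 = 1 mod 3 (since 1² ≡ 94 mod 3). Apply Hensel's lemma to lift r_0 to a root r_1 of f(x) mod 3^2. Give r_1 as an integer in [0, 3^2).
r_1 = 7 (mod 9)

Hensel's recurrence: r_{i+1} = r_i − f(r_i)·(f′(r_i))^{-1} mod 3^{i+2}, with f′(x) = 2x. Iterate:
  r_0 = 1 (mod 3)
  r_1 = 7 (mod 9)
Final: r_1 = 7, and one checks f(r_1) ≡ 0 mod 3^2.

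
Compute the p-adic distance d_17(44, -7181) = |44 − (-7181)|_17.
d_17(44, -7181) = 1/289

Step 1 — x − y = 44 − (-7181) = 7225. Step 2 — v_17(7225) = 2 (factor: 7225 = (17^2 · 25); the sign does not affect v_p). Step 3 — |x − y|_17 = 17^{-2} = 1/289.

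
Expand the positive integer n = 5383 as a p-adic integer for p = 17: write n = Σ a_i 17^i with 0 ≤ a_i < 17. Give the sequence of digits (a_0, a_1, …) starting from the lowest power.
(a_0, a_1, …) = (11, 10, 1, 1)

Repeated division by 17 gives the digits low-to-high: 5383 = 11 + 10·17^1 + 1·17^2 + 1·17^3. Digit sequence: (11, 10, 1, 1).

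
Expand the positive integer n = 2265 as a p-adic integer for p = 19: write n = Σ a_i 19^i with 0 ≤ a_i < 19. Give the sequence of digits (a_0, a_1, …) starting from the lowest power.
(a_0, a_1, …) = (4, 5, 6)

Repeated division by 19 gives the digits low-to-high: 2265 = 4 + 5·19^1 + 6·19^2. Digit sequence: (4, 5, 6).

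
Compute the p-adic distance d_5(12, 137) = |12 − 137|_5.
d_5(12, 137) = 1/125

Step 1 — x − y = 12 − 137 = -125. Step 2 — v_5(-125) = 3 (factor: -125 = −(5^3 · 1); the sign does not affect v_p). Step 3 — |x − y|_5 = 5^{-3} = 1/125.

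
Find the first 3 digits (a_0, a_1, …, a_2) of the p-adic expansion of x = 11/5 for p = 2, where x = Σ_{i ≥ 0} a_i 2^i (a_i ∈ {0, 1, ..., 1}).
(a_0, …, a_2) = (1, 1, 1)

v_2(11/5) = 0 (numerator and denominator both coprime to 2), so x ∈ ℤ_2^×. Compute digits iteratively via a_i = x_i mod 2, x_{i+1} = (x_i − a_i)/2, with x_0 = x:
  x_0 = 11/5;  a_0 = 1;  x_1 = (x_0 − 1)/2 = 3/5
  x_1 = 3/5;  a_1 = 1;  x_2 = (x_1 − 1)/2 = -1/5
  x_2 = -1/5;  a_2 = 1;  x_3 = (x_2 − 1)/2 = -3/5
Digits: (1, 1, 1).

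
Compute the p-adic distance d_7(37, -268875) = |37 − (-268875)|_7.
d_7(37, -268875) = 1/16807

Step 1 — x − y = 37 − (-268875) = 268912. Step 2 — v_7(268912) = 5 (factor: 268912 = (7^5 · 16); the sign does not affect v_p). Step 3 — |x − y|_7 = 7^{-5} = 1/16807.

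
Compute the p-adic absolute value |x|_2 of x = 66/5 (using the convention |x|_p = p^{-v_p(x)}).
|66/5|_2 = 1/2

Step 1 — compute v_2(x) by factoring powers of 2 out of the numerator and denominator: v_2(66/5) = 1. Step 2 — apply |x|_p = p^{-v_p(x)} = 2^{-1} = 1/2.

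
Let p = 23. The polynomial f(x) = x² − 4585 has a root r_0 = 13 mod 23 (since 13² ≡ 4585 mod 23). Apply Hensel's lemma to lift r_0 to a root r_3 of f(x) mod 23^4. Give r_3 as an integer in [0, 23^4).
r_3 = 50682 (mod 279841)

Hensel's recurrence: r_{i+1} = r_i − f(r_i)·(f′(r_i))^{-1} mod 23^{i+2}, with f′(x) = 2x. Iterate:
  r_0 = 13 (mod 23)
  r_1 = 427 (mod 529)
  r_2 = 2014 (mod 12167)
  r_3 = 50682 (mod 279841)
Final: r_3 = 50682, and one checks f(r_3) ≡ 0 mod 23^4.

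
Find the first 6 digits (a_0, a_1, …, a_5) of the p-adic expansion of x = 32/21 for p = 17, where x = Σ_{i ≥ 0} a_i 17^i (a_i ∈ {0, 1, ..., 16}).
(a_0, …, a_5) = (8, 15, 8, 10, 1, 8)

v_17(32/21) = 0 (numerator and denominator both coprime to 17), so x ∈ ℤ_17^×. Compute digits iteratively via a_i = x_i mod 17, x_{i+1} = (x_i − a_i)/17, with x_0 = x:
  x_0 = 32/21;  a_0 = 8;  x_1 = (x_0 − 8)/17 = -8/21
  x_1 = -8/21;  a_1 = 15;  x_2 = (x_1 − 15)/17 = -19/21
  x_2 = -19/21;  a_2 = 8;  x_3 = (x_2 − 8)/17 = -11/21
  x_3 = -11/21;  a_3 = 10;  x_4 = (x_3 − 10)/17 = -13/21
  x_4 = -13/21;  a_4 = 1;  x_5 = (x_4 − 1)/17 = -2/21
  x_5 = -2/21;  a_5 = 8;  x_6 = (x_5 − 8)/17 = -10/21
Digits: (8, 15, 8, 10, 1, 8).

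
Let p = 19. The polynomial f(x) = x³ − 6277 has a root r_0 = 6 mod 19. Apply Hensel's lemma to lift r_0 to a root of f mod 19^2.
r_1 = 139 (mod 361)

Hensel: r_{i+1} = r_i − f(r_i)/f′(r_i) mod 19^{i+2}, where f′(x) = 3x². Iterate:
  r_0 = 6 (mod 19)
  r_1 = 139 (mod 361)
Final: r = 139 with f(r) ≡ 0 mod 19^2.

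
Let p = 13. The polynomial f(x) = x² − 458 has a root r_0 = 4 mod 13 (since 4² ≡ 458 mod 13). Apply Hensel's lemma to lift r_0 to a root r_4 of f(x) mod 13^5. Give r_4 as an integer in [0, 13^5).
r_4 = 862 (mod 371293)

Hensel's recurrence: r_{i+1} = r_i − f(r_i)·(f′(r_i))^{-1} mod 13^{i+2}, with f′(x) = 2x. Iterate:
  r_0 = 4 (mod 13)
  r_1 = 17 (mod 169)
  r_2 = 862 (mod 2197)
  r_3 = 862 (mod 28561)
  r_4 = 862 (mod 371293)
Final: r_4 = 862, and one checks f(r_4) ≡ 0 mod 13^5.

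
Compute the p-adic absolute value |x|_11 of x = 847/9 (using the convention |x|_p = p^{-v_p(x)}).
|847/9|_11 = 1/121

Step 1 — compute v_11(x) by factoring powers of 11 out of the numerator and denominator: v_11(847/9) = 2. Step 2 — apply |x|_p = p^{-v_p(x)} = 11^{-2} = 1/121.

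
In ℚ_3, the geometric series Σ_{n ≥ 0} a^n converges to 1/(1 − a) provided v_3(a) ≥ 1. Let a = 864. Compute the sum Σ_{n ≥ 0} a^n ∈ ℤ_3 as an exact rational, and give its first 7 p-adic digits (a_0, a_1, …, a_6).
Σ a^n = 1/(1 − a) = -1/863;  first 7 digits = (1, 0, 0, 2, 1, 0, 2)

v_3(a) = 3 ≥ 1, so the series converges in ℤ_3 to 1/(1 − a) = 1/(1 − 864) = -1/863. Expand this rational in ℤ_3: compute digits iteratively via d_i = x_i mod 3, x_{i+1} = (x_i − d_i)/3. The first 7 digits are (1, 0, 0, 2, 1, 0, 2).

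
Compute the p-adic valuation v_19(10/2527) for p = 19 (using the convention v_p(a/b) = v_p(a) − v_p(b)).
v_19(10/2527) = -2

Factor powers of 19 from the numerator and denominator of the reduced fraction: 10 = 19^0 · 10 and 2527 = 19^2 · 7. Apply v_p(a/b) = v_p(a) − v_p(b): v_19(10/2527) = 0 − 2 = -2.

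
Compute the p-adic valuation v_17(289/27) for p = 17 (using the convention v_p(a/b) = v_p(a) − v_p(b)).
v_17(289/27) = 2

Factor powers of 17 from the numerator and denominator of the reduced fraction: 289 = 17^2 · 1 and 27 = 17^0 · 27. Apply v_p(a/b) = v_p(a) − v_p(b): v_17(289/27) = 2 − 0 = 2.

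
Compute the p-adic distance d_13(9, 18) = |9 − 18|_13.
d_13(9, 18) = 1

Step 1 — x − y = 9 − 18 = -9. Step 2 — v_13(-9) = 0 (factor: -9 = −(13^0 · 9); the sign does not affect v_p). Step 3 — |x − y|_13 = 13^{0} = 1.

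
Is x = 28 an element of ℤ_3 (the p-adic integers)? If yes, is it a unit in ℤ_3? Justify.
x ∈ ℤ_3^× (unit); v_3(x) = 0

ℤ_3 = {x ∈ ℚ_3 : v_3(x) ≥ 0} and ℤ_3^× = {x ∈ ℤ_3 : v_3(x) = 0}. Here v_3(28) = v_3(num) − v_3(den) = 0; compare against these criteria.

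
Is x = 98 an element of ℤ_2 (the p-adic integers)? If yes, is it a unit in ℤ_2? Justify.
x ∈ ℤ_2 but not a unit; v_2(x) = 1 > 0

ℤ_2 = {x ∈ ℚ_2 : v_2(x) ≥ 0} and ℤ_2^× = {x ∈ ℤ_2 : v_2(x) = 0}. Here v_2(98) = v_2(num) − v_2(den) = 1; compare against these criteria.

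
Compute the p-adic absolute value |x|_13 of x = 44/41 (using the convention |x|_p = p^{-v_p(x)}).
|44/41|_13 = 1

Step 1 — compute v_13(x) by factoring powers of 13 out of the numerator and denominator: v_13(44/41) = 0. Step 2 — apply |x|_p = p^{-v_p(x)} = 13^{0} = 1.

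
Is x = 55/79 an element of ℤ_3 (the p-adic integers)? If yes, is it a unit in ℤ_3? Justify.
x ∈ ℤ_3^× (unit); v_3(x) = 0

ℤ_3 = {x ∈ ℚ_3 : v_3(x) ≥ 0} and ℤ_3^× = {x ∈ ℤ_3 : v_3(x) = 0}. Here v_3(55/79) = v_3(num) − v_3(den) = 0; compare against these criteria.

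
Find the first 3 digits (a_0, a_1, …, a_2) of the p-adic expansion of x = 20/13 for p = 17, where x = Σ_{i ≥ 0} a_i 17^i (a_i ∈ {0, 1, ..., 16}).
(a_0, …, a_2) = (12, 2, 9)

v_17(20/13) = 0 (numerator and denominator both coprime to 17), so x ∈ ℤ_17^×. Compute digits iteratively via a_i = x_i mod 17, x_{i+1} = (x_i − a_i)/17, with x_0 = x:
  x_0 = 20/13;  a_0 = 12;  x_1 = (x_0 − 12)/17 = -8/13
  x_1 = -8/13;  a_1 = 2;  x_2 = (x_1 − 2)/17 = -2/13
  x_2 = -2/13;  a_2 = 9;  x_3 = (x_2 − 9)/17 = -7/13
Digits: (12, 2, 9).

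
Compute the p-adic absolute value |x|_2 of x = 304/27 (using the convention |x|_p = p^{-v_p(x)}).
|304/27|_2 = 1/16

Step 1 — compute v_2(x) by factoring powers of 2 out of the numerator and denominator: v_2(304/27) = 4. Step 2 — apply |x|_p = p^{-v_p(x)} = 2^{-4} = 1/16.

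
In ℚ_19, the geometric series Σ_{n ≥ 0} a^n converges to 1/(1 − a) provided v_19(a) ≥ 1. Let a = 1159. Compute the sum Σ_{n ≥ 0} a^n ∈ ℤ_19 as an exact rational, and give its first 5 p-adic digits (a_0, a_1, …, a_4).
Σ a^n = 1/(1 − a) = -1/1158;  first 5 digits = (1, 4, 0, 13, 14)

v_19(a) = 1 ≥ 1, so the series converges in ℤ_19 to 1/(1 − a) = 1/(1 − 1159) = -1/1158. Expand this rational in ℤ_19: compute digits iteratively via d_i = x_i mod 19, x_{i+1} = (x_i − d_i)/19. The first 5 digits are (1, 4, 0, 13, 14).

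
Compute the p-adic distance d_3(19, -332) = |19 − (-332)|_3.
d_3(19, -332) = 1/27

Step 1 — x − y = 19 − (-332) = 351. Step 2 — v_3(351) = 3 (factor: 351 = (3^3 · 13); the sign does not affect v_p). Step 3 — |x − y|_3 = 3^{-3} = 1/27.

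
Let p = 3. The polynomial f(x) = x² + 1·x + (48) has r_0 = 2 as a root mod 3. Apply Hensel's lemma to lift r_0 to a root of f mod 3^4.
r_3 = 56 (mod 81)

Hensel: r_{i+1} = r_i − f(r_i)·(f′(r_i))^{-1} mod 3^{i+2}, f′(x) = 2x + 1. Iterate:
  r_0 = 2 (mod 3)
  r_1 = 2 (mod 9)
  r_2 = 2 (mod 27)
  r_3 = 56 (mod 81)
Final: r = 56 satisfies f(r) ≡ 0 mod 3^4.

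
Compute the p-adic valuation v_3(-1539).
v_3(-1539) = 4

v_3(n) is the largest exponent k such that 3^k divides n. Factor out: -1539 = -3^4 · 19. (Sign doesn't affect v_p.) So v_3(-1539) = 4.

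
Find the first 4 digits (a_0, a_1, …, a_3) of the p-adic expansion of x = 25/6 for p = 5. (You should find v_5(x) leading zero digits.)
(a_0, …, a_3) = (0, 0, 1, 4)

v_5(25/6) = 2, so a_0 = ... = a_1 = 0. Factor out: x = 5^2 · u with u = 1/6 a unit in ℤ_5. Expand u iteratively via a_{v+i} = u_i mod 5, u_{i+1} = (u_i − a_{v+i})/5:
  u_0 = 1/6;  a_2 = 1;  u_1 = (u_0 − 1)/5 = -1/6
  u_1 = -1/6;  a_3 = 4;  u_2 = (u_1 − 4)/5 = -5/6
Digits: (0, 0, 1, 4).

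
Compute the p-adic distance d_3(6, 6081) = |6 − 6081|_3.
d_3(6, 6081) = 1/243

Step 1 — x − y = 6 − 6081 = -6075. Step 2 — v_3(-6075) = 5 (factor: -6075 = −(3^5 · 25); the sign does not affect v_p). Step 3 — |x − y|_3 = 3^{-5} = 1/243.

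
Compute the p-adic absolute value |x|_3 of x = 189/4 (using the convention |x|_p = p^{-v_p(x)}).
|189/4|_3 = 1/27

Step 1 — compute v_3(x) by factoring powers of 3 out of the numerator and denominator: v_3(189/4) = 3. Step 2 — apply |x|_p = p^{-v_p(x)} = 3^{-3} = 1/27.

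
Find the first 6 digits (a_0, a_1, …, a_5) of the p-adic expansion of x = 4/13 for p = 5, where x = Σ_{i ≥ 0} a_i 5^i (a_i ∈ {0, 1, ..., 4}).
(a_0, …, a_5) = (3, 1, 2, 3, 2, 1)

v_5(4/13) = 0 (numerator and denominator both coprime to 5), so x ∈ ℤ_5^×. Compute digits iteratively via a_i = x_i mod 5, x_{i+1} = (x_i − a_i)/5, with x_0 = x:
  x_0 = 4/13;  a_0 = 3;  x_1 = (x_0 − 3)/5 = -7/13
  x_1 = -7/13;  a_1 = 1;  x_2 = (x_1 − 1)/5 = -4/13
  x_2 = -4/13;  a_2 = 2;  x_3 = (x_2 − 2)/5 = -6/13
  x_3 = -6/13;  a_3 = 3;  x_4 = (x_3 − 3)/5 = -9/13
  x_4 = -9/13;  a_4 = 2;  x_5 = (x_4 − 2)/5 = -7/13
  x_5 = -7/13;  a_5 = 1;  x_6 = (x_5 − 1)/5 = -4/13
Digits: (3, 1, 2, 3, 2, 1).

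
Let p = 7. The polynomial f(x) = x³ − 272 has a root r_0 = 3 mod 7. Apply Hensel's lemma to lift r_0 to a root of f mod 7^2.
r_1 = 3 (mod 49)

Hensel: r_{i+1} = r_i − f(r_i)/f′(r_i) mod 7^{i+2}, where f′(x) = 3x². Iterate:
  r_0 = 3 (mod 7)
  r_1 = 3 (mod 49)
Final: r = 3 with f(r) ≡ 0 mod 7^2.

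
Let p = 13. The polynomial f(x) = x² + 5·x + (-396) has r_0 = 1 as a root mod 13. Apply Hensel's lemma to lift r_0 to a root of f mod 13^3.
r_2 = 1964 (mod 2197)

Hensel: r_{i+1} = r_i − f(r_i)·(f′(r_i))^{-1} mod 13^{i+2}, f′(x) = 2x + 5. Iterate:
  r_0 = 1 (mod 13)
  r_1 = 105 (mod 169)
  r_2 = 1964 (mod 2197)
Final: r = 1964 satisfies f(r) ≡ 0 mod 13^3.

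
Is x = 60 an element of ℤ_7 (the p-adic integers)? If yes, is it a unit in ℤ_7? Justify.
x ∈ ℤ_7^× (unit); v_7(x) = 0

ℤ_7 = {x ∈ ℚ_7 : v_7(x) ≥ 0} and ℤ_7^× = {x ∈ ℤ_7 : v_7(x) = 0}. Here v_7(60) = v_7(num) − v_7(den) = 0; compare against these criteria.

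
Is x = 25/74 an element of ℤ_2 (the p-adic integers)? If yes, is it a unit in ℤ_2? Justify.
x ∉ ℤ_2 (v_2(x) = -1 < 0)

ℤ_2 = {x ∈ ℚ_2 : v_2(x) ≥ 0} and ℤ_2^× = {x ∈ ℤ_2 : v_2(x) = 0}. Here v_2(25/74) = v_2(num) − v_2(den) = -1; compare against these criteria.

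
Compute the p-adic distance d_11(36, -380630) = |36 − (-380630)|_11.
d_11(36, -380630) = 1/14641

Step 1 — x − y = 36 − (-380630) = 380666. Step 2 — v_11(380666) = 4 (factor: 380666 = (11^4 · 26); the sign does not affect v_p). Step 3 — |x − y|_11 = 11^{-4} = 1/14641.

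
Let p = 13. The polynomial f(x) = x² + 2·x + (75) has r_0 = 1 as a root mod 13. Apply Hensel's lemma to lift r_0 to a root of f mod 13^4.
r_3 = 18149 (mod 28561)

Hensel: r_{i+1} = r_i − f(r_i)·(f′(r_i))^{-1} mod 13^{i+2}, f′(x) = 2x + 2. Iterate:
  r_0 = 1 (mod 13)
  r_1 = 66 (mod 169)
  r_2 = 573 (mod 2197)
  r_3 = 18149 (mod 28561)
Final: r = 18149 satisfies f(r) ≡ 0 mod 13^4.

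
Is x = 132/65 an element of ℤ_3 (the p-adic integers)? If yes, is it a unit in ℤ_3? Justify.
x ∈ ℤ_3 but not a unit; v_3(x) = 1 > 0

ℤ_3 = {x ∈ ℚ_3 : v_3(x) ≥ 0} and ℤ_3^× = {x ∈ ℤ_3 : v_3(x) = 0}. Here v_3(132/65) = v_3(num) − v_3(den) = 1; compare against these criteria.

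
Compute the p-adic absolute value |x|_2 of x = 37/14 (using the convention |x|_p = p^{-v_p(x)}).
|37/14|_2 = 2

Step 1 — compute v_2(x) by factoring powers of 2 out of the numerator and denominator: v_2(37/14) = -1. Step 2 — apply |x|_p = p^{-v_p(x)} = 2^{1} = 2.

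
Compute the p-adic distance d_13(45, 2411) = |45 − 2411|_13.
d_13(45, 2411) = 1/169

Step 1 — x − y = 45 − 2411 = -2366. Step 2 — v_13(-2366) = 2 (factor: -2366 = −(13^2 · 14); the sign does not affect v_p). Step 3 — |x − y|_13 = 13^{-2} = 1/169.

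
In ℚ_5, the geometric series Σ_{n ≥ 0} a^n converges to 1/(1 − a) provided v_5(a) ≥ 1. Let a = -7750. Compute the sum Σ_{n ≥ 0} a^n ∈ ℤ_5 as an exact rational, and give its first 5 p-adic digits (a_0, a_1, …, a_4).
Σ a^n = 1/(1 − a) = 1/7751;  first 5 digits = (1, 0, 0, 3, 2)

v_5(a) = 3 ≥ 1, so the series converges in ℤ_5 to 1/(1 − a) = 1/(1 − (-7750)) = 1/7751. Expand this rational in ℤ_5: compute digits iteratively via d_i = x_i mod 5, x_{i+1} = (x_i − d_i)/5. The first 5 digits are (1, 0, 0, 3, 2).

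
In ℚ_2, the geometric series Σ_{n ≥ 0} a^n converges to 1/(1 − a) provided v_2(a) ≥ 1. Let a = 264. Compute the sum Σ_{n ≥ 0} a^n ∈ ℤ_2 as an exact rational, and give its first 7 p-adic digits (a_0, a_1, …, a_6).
Σ a^n = 1/(1 − a) = -1/263;  first 7 digits = (1, 0, 0, 1, 0, 0, 1)

v_2(a) = 3 ≥ 1, so the series converges in ℤ_2 to 1/(1 − a) = 1/(1 − 264) = -1/263. Expand this rational in ℤ_2: compute digits iteratively via d_i = x_i mod 2, x_{i+1} = (x_i − d_i)/2. The first 7 digits are (1, 0, 0, 1, 0, 0, 1).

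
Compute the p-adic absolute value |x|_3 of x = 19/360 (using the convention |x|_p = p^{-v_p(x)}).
|19/360|_3 = 9

Step 1 — compute v_3(x) by factoring powers of 3 out of the numerator and denominator: v_3(19/360) = -2. Step 2 — apply |x|_p = p^{-v_p(x)} = 3^{2} = 9.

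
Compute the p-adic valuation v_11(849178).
v_11(849178) = 4

v_11(n) is the largest exponent k such that 11^k divides n. Factor out: 849178 = 11^4 · 58. (Sign doesn't affect v_p.) So v_11(849178) = 4.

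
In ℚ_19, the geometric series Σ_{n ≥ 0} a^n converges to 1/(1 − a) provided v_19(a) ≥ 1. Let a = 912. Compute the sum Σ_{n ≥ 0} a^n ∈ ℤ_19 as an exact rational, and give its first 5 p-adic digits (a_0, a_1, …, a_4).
Σ a^n = 1/(1 − a) = -1/911;  first 5 digits = (1, 10, 7, 0, 0)

v_19(a) = 1 ≥ 1, so the series converges in ℤ_19 to 1/(1 − a) = 1/(1 − 912) = -1/911. Expand this rational in ℤ_19: compute digits iteratively via d_i = x_i mod 19, x_{i+1} = (x_i − d_i)/19. The first 5 digits are (1, 10, 7, 0, 0).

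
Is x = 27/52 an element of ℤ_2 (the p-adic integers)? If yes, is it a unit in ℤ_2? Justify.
x ∉ ℤ_2 (v_2(x) = -2 < 0)

ℤ_2 = {x ∈ ℚ_2 : v_2(x) ≥ 0} and ℤ_2^× = {x ∈ ℤ_2 : v_2(x) = 0}. Here v_2(27/52) = v_2(num) − v_2(den) = -2; compare against these criteria.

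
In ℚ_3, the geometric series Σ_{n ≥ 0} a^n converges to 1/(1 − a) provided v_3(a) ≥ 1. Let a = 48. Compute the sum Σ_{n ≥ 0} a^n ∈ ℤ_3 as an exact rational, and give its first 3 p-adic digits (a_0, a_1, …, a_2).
Σ a^n = 1/(1 − a) = -1/47;  first 3 digits = (1, 1, 0)

v_3(a) = 1 ≥ 1, so the series converges in ℤ_3 to 1/(1 − a) = 1/(1 − 48) = -1/47. Expand this rational in ℤ_3: compute digits iteratively via d_i = x_i mod 3, x_{i+1} = (x_i − d_i)/3. The first 3 digits are (1, 1, 0).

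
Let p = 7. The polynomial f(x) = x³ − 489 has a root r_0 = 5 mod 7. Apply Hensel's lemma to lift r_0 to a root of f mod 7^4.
r_3 = 1146 (mod 2401)

Hensel: r_{i+1} = r_i − f(r_i)/f′(r_i) mod 7^{i+2}, where f′(x) = 3x². Iterate:
  r_0 = 5 (mod 7)
  r_1 = 19 (mod 49)
  r_2 = 117 (mod 343)
  r_3 = 1146 (mod 2401)
Final: r = 1146 with f(r) ≡ 0 mod 7^4.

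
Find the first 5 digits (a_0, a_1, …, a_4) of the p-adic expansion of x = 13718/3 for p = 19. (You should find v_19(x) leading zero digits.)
(a_0, …, a_4) = (0, 0, 0, 7, 6)

v_19(13718/3) = 3, so a_0 = ... = a_2 = 0. Factor out: x = 19^3 · u with u = 2/3 a unit in ℤ_19. Expand u iteratively via a_{v+i} = u_i mod 19, u_{i+1} = (u_i − a_{v+i})/19:
  u_0 = 2/3;  a_3 = 7;  u_1 = (u_0 − 7)/19 = -1/3
  u_1 = -1/3;  a_4 = 6;  u_2 = (u_1 − 6)/19 = -1/3
Digits: (0, 0, 0, 7, 6).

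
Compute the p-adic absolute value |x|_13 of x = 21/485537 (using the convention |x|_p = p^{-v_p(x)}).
|21/485537|_13 = 28561

Step 1 — compute v_13(x) by factoring powers of 13 out of the numerator and denominator: v_13(21/485537) = -4. Step 2 — apply |x|_p = p^{-v_p(x)} = 13^{4} = 28561.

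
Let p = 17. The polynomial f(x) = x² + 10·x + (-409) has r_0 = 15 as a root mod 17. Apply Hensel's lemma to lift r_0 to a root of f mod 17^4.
r_3 = 74679 (mod 83521)

Hensel: r_{i+1} = r_i − f(r_i)·(f′(r_i))^{-1} mod 17^{i+2}, f′(x) = 2x + 10. Iterate:
  r_0 = 15 (mod 17)
  r_1 = 117 (mod 289)
  r_2 = 984 (mod 4913)
  r_3 = 74679 (mod 83521)
Final: r = 74679 satisfies f(r) ≡ 0 mod 17^4.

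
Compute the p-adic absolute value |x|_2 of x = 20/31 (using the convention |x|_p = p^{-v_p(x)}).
|20/31|_2 = 1/4

Step 1 — compute v_2(x) by factoring powers of 2 out of the numerator and denominator: v_2(20/31) = 2. Step 2 — apply |x|_p = p^{-v_p(x)} = 2^{-2} = 1/4.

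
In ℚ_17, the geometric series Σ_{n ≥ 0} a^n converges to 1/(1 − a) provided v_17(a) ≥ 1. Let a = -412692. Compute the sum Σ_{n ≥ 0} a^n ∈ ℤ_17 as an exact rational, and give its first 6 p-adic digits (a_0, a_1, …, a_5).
Σ a^n = 1/(1 − a) = 1/412693;  first 6 digits = (1, 0, 0, 1, 12, 16)

v_17(a) = 3 ≥ 1, so the series converges in ℤ_17 to 1/(1 − a) = 1/(1 − (-412692)) = 1/412693. Expand this rational in ℤ_17: compute digits iteratively via d_i = x_i mod 17, x_{i+1} = (x_i − d_i)/17. The first 6 digits are (1, 0, 0, 1, 12, 16).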